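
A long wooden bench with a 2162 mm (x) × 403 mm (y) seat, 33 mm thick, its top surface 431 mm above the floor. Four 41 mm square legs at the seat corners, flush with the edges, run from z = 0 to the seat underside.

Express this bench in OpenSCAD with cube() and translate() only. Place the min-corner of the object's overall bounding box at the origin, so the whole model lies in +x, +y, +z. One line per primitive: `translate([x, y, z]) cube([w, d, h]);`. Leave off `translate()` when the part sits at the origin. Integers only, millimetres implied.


translate([0, 0, 398]) cube([2162, 403, 33]);
cube([41, 41, 398]);
translate([0, 362, 0]) cube([41, 41, 398]);
translate([2121, 0, 0]) cube([41, 41, 398]);
translate([2121, 362, 0]) cube([41, 41, 398]);


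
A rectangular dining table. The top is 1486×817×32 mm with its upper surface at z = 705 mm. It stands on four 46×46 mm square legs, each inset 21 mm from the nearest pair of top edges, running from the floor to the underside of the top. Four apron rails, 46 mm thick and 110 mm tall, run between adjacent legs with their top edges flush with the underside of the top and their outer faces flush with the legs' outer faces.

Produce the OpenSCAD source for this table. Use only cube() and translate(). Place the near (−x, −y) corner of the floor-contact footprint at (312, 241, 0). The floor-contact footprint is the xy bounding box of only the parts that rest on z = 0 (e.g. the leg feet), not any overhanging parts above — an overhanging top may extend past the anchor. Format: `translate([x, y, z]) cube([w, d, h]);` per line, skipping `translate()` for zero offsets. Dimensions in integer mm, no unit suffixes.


// leg_h = 705 - 32 = 673
// apron z = 673 - 110 = 563
translate([291, 220, 673]) cube([1486, 817, 32]);
translate([312, 241, 0]) cube([46, 46, 673]);
translate([1710, 241, 0]) cube([46, 46, 673]);
translate([312, 970, 0]) cube([46, 46, 673]);
translate([1710, 970, 0]) cube([46, 46, 673]);
translate([358, 241, 563]) cube([1352, 46, 110]);
translate([358, 970, 563]) cube([1352, 46, 110]);
translate([312, 287, 563]) cube([46, 683, 110]);
translate([1710, 287, 563]) cube([46, 683, 110]);


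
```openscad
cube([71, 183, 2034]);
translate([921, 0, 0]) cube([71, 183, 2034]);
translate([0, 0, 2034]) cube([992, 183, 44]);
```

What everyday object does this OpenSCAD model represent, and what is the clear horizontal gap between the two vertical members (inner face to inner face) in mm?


A door frame. The clear opening width is 850 mm.

Two 2034 mm tall posts with a header on top — a door frame. The left jamb is 71 mm wide at x = 0; the right jamb starts at x = 921. The clear opening is 921 − 71 = 850 mm.


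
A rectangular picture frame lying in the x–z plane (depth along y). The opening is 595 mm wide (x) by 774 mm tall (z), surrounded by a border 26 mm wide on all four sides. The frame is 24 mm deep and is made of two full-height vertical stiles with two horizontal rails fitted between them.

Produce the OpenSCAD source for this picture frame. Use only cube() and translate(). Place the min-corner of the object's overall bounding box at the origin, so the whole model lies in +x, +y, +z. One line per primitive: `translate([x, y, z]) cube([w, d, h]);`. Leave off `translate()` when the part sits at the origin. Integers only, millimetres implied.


cube([26, 24, 826]);
translate([621, 0, 0]) cube([26, 24, 826]);
translate([26, 0, 0]) cube([595, 24, 26]);
translate([26, 0, 800]) cube([595, 24, 26]);


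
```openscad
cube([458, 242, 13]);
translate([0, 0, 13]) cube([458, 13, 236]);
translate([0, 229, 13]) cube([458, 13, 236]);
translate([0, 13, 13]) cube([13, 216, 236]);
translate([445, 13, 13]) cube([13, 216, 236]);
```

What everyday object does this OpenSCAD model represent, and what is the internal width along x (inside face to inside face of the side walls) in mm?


An open box. The internal width is 432 mm.

A 458×242 base slab with four walls standing on it — an open box. The base is 458 mm wide and the walls are 13 mm thick, so the internal width is 458 − 2 × 13 = 432 mm.


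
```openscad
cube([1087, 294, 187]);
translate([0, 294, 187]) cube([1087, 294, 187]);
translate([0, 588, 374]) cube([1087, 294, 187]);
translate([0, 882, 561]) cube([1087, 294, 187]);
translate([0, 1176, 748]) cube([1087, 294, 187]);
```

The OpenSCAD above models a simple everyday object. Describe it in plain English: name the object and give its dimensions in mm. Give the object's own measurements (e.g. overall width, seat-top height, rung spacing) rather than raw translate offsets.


A straight staircase of 5 solid steps. Each step is 1087 mm wide (x), 294 mm deep (y, the going) and 187 mm tall (the rise). The first step rests on the floor; each subsequent step sits one going further in +y and one rise higher in +z, directly behind and above the previous step with no overlap.


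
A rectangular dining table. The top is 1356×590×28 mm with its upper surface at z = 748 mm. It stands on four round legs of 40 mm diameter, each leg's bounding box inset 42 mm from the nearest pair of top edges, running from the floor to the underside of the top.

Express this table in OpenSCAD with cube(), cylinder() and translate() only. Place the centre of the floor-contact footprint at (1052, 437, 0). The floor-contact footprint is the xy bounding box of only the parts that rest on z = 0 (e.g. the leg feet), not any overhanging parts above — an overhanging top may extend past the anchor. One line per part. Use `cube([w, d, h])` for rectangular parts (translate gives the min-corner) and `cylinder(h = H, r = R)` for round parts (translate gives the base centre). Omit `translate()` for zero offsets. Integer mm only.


translate([374, 142, 720]) cube([1356, 590, 28]);
translate([436, 204, 0]) cylinder(h = 720, r = 20);
translate([1668, 204, 0]) cylinder(h = 720, r = 20);
translate([436, 670, 0]) cylinder(h = 720, r = 20);
translate([1668, 670, 0]) cylinder(h = 720, r = 20);


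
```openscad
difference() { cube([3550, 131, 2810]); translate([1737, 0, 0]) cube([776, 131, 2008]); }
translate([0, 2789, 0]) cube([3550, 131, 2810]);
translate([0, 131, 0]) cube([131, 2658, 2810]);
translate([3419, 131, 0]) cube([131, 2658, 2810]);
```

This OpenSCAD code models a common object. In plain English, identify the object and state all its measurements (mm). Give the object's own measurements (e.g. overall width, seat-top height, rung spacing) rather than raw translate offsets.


A single room: four walls, each 2810 mm tall and 131 mm thick, enclosing an outside footprint 3550×2920 mm (x × y), no floor or roof. The front and back walls (−y and +y sides) run the full x-width; the side walls fit between their inner faces. A door opening 776 mm wide and 2008 mm tall is cut through the front wall from the floor up, its −x edge 1737 mm from the wall's −x end.


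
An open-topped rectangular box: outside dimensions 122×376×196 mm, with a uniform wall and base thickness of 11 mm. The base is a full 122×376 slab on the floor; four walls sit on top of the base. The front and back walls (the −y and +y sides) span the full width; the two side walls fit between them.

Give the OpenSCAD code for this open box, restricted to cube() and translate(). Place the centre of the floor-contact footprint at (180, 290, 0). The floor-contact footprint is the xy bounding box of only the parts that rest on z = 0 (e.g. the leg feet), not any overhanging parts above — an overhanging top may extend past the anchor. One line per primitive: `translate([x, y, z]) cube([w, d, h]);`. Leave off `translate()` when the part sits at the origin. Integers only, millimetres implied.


translate([119, 102, 0]) cube([122, 376, 11]);
translate([119, 102, 11]) cube([122, 11, 185]);
translate([119, 467, 11]) cube([122, 11, 185]);
translate([119, 113, 11]) cube([11, 354, 185]);
translate([230, 113, 11]) cube([11, 354, 185]);


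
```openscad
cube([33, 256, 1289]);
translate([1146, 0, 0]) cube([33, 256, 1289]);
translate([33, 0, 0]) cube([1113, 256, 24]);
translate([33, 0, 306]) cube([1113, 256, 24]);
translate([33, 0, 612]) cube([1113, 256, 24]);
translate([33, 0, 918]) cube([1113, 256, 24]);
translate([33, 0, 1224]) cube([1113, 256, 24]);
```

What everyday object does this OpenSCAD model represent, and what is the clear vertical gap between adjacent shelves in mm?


A bookshelf. The clear shelf gap is 282 mm.

Two tall side panels with 5 horizontal boards between them — a bookshelf. The first two shelf undersides are at z = 0 and z = 306; with shelf thickness 24, the clear gap is 306 − 0 − 24 = 282 mm.


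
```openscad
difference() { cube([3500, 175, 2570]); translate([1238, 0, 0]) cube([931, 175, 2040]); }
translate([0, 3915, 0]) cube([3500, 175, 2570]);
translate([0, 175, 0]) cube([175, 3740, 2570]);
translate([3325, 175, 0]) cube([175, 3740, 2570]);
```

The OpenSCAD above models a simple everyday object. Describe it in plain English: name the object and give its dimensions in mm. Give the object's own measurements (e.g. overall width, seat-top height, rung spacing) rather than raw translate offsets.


A single room: four walls, each 2570 mm tall and 175 mm thick, enclosing an outside footprint 3500×4090 mm (x × y), no floor or roof. The front and back walls (−y and +y sides) run the full x-width; the side walls fit between their inner faces. A door opening 931 mm wide and 2040 mm tall is cut through the front wall from the floor up, its −x edge 1238 mm from the wall's −x end.


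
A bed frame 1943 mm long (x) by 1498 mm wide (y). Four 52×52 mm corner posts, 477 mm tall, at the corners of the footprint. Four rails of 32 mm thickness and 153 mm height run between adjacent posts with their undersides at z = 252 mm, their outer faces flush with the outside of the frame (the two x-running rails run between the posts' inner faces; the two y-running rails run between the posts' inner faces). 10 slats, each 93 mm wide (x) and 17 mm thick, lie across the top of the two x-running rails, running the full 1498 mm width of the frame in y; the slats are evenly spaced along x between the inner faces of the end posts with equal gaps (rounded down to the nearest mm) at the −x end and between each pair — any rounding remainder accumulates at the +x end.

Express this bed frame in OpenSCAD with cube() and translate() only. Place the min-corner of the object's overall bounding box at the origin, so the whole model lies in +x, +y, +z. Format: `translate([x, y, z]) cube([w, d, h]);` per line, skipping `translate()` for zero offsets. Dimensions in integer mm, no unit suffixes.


// slat z = rail_z + rail_h = 252 + 153 = 405
// slat gap = ⌊(1839 − 10·93) / 11⌋ = 82
cube([52, 52, 477]);
translate([0, 1446, 0]) cube([52, 52, 477]);
translate([1891, 0, 0]) cube([52, 52, 477]);
translate([1891, 1446, 0]) cube([52, 52, 477]);
translate([52, 0, 252]) cube([1839, 32, 153]);
translate([52, 1466, 252]) cube([1839, 32, 153]);
translate([0, 52, 252]) cube([32, 1394, 153]);
translate([1911, 52, 252]) cube([32, 1394, 153]);
translate([134, 0, 405]) cube([93, 1498, 17]);
translate([309, 0, 405]) cube([93, 1498, 17]);
translate([484, 0, 405]) cube([93, 1498, 17]);
translate([659, 0, 405]) cube([93, 1498, 17]);
translate([834, 0, 405]) cube([93, 1498, 17]);
translate([1009, 0, 405]) cube([93, 1498, 17]);
translate([1184, 0, 405]) cube([93, 1498, 17]);
translate([1359, 0, 405]) cube([93, 1498, 17]);
translate([1534, 0, 405]) cube([93, 1498, 17]);
translate([1709, 0, 405]) cube([93, 1498, 17]);


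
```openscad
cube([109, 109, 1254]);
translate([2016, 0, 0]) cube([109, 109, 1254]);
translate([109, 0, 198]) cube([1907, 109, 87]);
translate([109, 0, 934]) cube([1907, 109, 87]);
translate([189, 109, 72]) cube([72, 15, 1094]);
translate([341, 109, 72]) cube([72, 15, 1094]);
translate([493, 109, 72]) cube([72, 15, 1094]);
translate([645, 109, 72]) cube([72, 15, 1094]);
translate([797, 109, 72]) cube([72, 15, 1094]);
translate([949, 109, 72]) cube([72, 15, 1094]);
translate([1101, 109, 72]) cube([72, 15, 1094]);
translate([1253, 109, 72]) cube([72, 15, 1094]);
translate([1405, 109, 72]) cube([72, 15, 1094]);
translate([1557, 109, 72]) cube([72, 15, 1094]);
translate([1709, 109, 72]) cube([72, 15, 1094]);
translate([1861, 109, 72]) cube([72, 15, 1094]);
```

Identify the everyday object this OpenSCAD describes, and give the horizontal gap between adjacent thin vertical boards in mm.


A fence section. The picket gap is 80 mm.

Two posts, two rails, 12 pickets — a fence section. Span 1907 mm holds 12 pickets of 72 mm with 13 equal gaps: ⌊(1907 − 12·72) / 13⌋ = 80 mm.


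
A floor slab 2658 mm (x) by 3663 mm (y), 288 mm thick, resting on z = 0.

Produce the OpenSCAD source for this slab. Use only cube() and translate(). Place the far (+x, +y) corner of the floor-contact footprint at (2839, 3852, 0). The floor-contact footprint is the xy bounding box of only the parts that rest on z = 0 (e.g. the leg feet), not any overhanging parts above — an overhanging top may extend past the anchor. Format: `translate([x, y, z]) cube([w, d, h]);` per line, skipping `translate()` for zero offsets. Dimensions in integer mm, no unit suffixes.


translate([181, 189, 0]) cube([2658, 3663, 288]);


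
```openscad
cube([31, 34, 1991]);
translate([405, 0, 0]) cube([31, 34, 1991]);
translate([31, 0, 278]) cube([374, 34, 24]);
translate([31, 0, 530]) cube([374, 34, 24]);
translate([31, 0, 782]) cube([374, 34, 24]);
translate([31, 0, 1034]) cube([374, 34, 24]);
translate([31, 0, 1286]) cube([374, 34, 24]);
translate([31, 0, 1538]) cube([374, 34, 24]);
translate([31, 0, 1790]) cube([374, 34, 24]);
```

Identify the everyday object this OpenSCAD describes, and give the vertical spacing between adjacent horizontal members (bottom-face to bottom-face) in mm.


A ladder. The rung spacing is 252 mm.

Two tall 31×34 posts with 7 short bars between them — a ladder. Adjacent rungs sit at z = 278 and z = 530, so the spacing is 530 − 278 = 252 mm.


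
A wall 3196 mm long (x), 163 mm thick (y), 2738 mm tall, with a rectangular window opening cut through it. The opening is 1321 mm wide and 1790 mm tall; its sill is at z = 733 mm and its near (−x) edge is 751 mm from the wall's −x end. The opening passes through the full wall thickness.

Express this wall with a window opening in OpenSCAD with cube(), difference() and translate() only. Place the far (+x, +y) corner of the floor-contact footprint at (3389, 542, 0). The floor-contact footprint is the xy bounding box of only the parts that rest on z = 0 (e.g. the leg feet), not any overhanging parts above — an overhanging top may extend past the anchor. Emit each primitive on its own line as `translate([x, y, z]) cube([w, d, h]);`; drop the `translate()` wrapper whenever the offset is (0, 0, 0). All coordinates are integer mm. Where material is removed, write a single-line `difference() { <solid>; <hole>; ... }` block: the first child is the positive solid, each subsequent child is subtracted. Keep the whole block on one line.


difference() { translate([193, 379, 0]) cube([3196, 163, 2738]); translate([944, 379, 733]) cube([1321, 163, 1790]); }


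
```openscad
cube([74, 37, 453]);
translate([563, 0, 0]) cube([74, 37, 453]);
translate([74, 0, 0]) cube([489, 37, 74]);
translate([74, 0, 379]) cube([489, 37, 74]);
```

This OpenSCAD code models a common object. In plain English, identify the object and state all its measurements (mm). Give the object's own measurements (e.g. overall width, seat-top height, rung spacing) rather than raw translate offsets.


A rectangular picture frame lying in the x–z plane (depth along y). The opening is 489 mm wide (x) by 305 mm tall (z), surrounded by a border 74 mm wide on all four sides. The frame is 37 mm deep and is made of two full-height vertical stiles with two horizontal rails fitted between them.


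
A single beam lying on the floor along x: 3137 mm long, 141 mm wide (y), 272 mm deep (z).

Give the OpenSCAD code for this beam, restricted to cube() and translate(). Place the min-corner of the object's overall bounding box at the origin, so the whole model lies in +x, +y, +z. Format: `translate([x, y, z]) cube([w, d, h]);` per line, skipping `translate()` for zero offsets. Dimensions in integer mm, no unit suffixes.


cube([3137, 141, 272]);


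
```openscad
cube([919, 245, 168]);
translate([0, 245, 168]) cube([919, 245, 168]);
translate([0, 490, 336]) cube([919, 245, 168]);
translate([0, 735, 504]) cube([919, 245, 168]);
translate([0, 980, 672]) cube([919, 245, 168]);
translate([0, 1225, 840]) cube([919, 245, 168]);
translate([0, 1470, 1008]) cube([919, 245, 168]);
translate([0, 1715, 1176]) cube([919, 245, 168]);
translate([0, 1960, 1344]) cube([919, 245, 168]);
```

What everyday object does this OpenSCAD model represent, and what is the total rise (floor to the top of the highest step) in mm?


A staircase. The total rise is 1512 mm.

9 identical blocks, each offset up and back from the previous — a staircase. Each step is 168 mm tall and there are 9 of them, so the total rise is 9 × 168 = 1512 mm.


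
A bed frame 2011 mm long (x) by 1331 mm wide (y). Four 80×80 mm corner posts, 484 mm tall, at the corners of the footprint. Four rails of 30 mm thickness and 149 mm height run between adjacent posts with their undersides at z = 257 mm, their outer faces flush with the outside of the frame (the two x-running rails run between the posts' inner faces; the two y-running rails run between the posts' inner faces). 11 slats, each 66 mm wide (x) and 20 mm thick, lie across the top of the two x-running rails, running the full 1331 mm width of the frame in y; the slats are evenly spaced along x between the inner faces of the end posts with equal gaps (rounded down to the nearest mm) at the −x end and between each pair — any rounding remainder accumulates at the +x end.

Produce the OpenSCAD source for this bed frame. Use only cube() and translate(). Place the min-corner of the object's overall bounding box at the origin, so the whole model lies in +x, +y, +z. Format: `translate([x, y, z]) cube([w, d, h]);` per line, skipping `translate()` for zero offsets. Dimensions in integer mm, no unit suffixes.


// slat z = rail_z + rail_h = 257 + 149 = 406
// slat gap = ⌊(1851 − 11·66) / 12⌋ = 93
cube([80, 80, 484]);
translate([0, 1251, 0]) cube([80, 80, 484]);
translate([1931, 0, 0]) cube([80, 80, 484]);
translate([1931, 1251, 0]) cube([80, 80, 484]);
translate([80, 0, 257]) cube([1851, 30, 149]);
translate([80, 1301, 257]) cube([1851, 30, 149]);
translate([0, 80, 257]) cube([30, 1171, 149]);
translate([1981, 80, 257]) cube([30, 1171, 149]);
translate([173, 0, 406]) cube([66, 1331, 20]);
translate([332, 0, 406]) cube([66, 1331, 20]);
translate([491, 0, 406]) cube([66, 1331, 20]);
translate([650, 0, 406]) cube([66, 1331, 20]);
translate([809, 0, 406]) cube([66, 1331, 20]);
translate([968, 0, 406]) cube([66, 1331, 20]);
translate([1127, 0, 406]) cube([66, 1331, 20]);
translate([1286, 0, 406]) cube([66, 1331, 20]);
translate([1445, 0, 406]) cube([66, 1331, 20]);
translate([1604, 0, 406]) cube([66, 1331, 20]);
translate([1763, 0, 406]) cube([66, 1331, 20]);


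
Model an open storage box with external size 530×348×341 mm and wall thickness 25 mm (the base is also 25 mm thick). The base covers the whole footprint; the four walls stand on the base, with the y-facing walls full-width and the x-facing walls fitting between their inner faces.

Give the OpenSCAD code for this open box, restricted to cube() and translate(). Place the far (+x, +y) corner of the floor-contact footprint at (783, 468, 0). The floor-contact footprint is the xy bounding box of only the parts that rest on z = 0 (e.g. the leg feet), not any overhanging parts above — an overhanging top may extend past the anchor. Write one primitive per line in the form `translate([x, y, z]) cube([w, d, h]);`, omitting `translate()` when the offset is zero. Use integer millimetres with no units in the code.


translate([253, 120, 0]) cube([530, 348, 25]);
translate([253, 120, 25]) cube([530, 25, 316]);
translate([253, 443, 25]) cube([530, 25, 316]);
translate([253, 145, 25]) cube([25, 298, 316]);
translate([758, 145, 25]) cube([25, 298, 316]);


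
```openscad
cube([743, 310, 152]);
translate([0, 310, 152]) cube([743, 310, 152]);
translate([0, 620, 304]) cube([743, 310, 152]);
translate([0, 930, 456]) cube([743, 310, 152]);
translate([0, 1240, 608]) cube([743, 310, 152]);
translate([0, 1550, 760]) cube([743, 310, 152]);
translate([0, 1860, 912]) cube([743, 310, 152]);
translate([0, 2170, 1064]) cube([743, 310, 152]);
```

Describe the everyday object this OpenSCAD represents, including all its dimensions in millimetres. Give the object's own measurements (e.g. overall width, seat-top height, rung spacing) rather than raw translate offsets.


A straight staircase of 8 solid steps. Each step is 743 mm wide (x), 310 mm deep (y, the going) and 152 mm tall (the rise). The first step rests on the floor; each subsequent step sits one going further in +y and one rise higher in +z, directly behind and above the previous step with no overlap.


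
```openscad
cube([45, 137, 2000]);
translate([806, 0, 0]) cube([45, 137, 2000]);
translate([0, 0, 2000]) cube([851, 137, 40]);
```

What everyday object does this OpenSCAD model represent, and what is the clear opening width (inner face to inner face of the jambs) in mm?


A door frame. The clear opening width is 761 mm.

Two 2000 mm tall posts with a header on top — a door frame. The left jamb is 45 mm wide at x = 0; the right jamb starts at x = 806. The clear opening is 806 − 45 = 761 mm.


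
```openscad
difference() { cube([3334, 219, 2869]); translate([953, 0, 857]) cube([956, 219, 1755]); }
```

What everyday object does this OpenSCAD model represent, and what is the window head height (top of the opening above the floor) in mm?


A wall with a window opening. The window head height is 2612 mm.

A wall with a rectangular opening subtracted — a window. Sill at z = 857, opening 1755 mm tall, so the head is at 857 + 1755 = 2612 mm.


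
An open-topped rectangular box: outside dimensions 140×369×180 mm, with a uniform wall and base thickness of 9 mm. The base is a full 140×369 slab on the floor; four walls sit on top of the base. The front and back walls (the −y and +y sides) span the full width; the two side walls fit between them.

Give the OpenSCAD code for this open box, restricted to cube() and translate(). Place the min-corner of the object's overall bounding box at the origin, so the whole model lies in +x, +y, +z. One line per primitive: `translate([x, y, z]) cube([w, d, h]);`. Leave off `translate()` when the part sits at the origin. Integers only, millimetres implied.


cube([140, 369, 9]);
translate([0, 0, 9]) cube([140, 9, 171]);
translate([0, 360, 9]) cube([140, 9, 171]);
translate([0, 9, 9]) cube([9, 351, 171]);
translate([131, 9, 9]) cube([9, 351, 171]);


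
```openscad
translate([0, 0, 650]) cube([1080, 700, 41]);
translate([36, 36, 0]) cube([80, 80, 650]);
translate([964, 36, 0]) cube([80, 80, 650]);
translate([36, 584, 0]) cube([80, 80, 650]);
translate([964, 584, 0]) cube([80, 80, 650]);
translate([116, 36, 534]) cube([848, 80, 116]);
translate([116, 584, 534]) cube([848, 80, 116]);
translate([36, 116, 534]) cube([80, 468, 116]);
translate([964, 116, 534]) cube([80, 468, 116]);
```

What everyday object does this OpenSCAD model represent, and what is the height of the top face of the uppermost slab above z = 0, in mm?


A table. The table height is 691 mm.

A 1080×700×41 slab sits at z = 650 on four 80 mm square posts — a table. The top surface is at 650 + 41 = 691 mm.


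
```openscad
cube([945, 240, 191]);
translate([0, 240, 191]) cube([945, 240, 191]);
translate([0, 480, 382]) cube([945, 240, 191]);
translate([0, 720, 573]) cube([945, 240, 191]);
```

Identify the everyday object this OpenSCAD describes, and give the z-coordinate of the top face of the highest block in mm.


A staircase. The total rise is 764 mm.

4 identical blocks, each offset up and back from the previous — a staircase. Each step is 191 mm tall and there are 4 of them, so the total rise is 4 × 191 = 764 mm.


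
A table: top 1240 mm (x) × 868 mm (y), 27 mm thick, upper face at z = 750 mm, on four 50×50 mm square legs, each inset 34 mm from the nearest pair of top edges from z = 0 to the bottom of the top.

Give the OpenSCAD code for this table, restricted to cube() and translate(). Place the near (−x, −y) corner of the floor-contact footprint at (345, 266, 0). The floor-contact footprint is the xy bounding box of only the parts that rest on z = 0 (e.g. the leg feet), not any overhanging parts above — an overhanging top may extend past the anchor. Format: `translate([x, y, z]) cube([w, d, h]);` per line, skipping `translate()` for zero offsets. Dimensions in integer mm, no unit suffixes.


translate([311, 232, 723]) cube([1240, 868, 27]);
translate([345, 266, 0]) cube([50, 50, 723]);
translate([1467, 266, 0]) cube([50, 50, 723]);
translate([345, 1016, 0]) cube([50, 50, 723]);
translate([1467, 1016, 0]) cube([50, 50, 723]);


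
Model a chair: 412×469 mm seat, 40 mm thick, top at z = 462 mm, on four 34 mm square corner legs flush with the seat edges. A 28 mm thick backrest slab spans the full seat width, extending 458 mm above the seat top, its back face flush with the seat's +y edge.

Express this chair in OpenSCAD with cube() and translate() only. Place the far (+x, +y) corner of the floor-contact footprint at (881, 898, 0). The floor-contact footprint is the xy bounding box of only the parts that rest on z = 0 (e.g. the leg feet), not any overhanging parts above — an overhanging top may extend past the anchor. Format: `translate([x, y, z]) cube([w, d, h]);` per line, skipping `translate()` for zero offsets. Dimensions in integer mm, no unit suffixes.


translate([469, 429, 422]) cube([412, 469, 40]);
translate([469, 429, 0]) cube([34, 34, 422]);
translate([847, 429, 0]) cube([34, 34, 422]);
translate([469, 864, 0]) cube([34, 34, 422]);
translate([847, 864, 0]) cube([34, 34, 422]);
translate([469, 870, 462]) cube([412, 28, 458]);


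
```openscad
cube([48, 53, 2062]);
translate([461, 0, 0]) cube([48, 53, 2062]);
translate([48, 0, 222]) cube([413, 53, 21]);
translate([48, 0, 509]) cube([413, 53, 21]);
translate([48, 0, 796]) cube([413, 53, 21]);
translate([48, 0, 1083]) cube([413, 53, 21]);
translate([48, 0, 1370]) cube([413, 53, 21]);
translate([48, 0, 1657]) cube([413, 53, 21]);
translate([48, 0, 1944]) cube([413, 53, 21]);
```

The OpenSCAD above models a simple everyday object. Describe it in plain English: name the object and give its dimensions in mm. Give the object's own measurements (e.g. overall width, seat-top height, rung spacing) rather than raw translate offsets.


A straight ladder. Two 48×53 mm vertical rails, 2062 mm tall, stand 509 mm apart (outside-to-outside) with their front faces coplanar on the −y side. 7 rungs, each 53 mm deep and 21 mm tall, span between the inner faces of the rails, front faces flush with the rails. The lowest rung's underside is at z = 222 mm and rungs are spaced 287 mm apart (underside to underside).


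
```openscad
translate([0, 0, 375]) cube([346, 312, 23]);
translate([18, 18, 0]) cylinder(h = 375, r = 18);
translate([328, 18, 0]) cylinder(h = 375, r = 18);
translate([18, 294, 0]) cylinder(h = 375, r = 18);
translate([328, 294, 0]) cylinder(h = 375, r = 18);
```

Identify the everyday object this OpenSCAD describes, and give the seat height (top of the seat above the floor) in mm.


A stool. The seat height is 398 mm.

A 346×312×23 slab at z = 375 on four corner cylinders — a stool. The seat top is 375 + 23 = 398 mm.


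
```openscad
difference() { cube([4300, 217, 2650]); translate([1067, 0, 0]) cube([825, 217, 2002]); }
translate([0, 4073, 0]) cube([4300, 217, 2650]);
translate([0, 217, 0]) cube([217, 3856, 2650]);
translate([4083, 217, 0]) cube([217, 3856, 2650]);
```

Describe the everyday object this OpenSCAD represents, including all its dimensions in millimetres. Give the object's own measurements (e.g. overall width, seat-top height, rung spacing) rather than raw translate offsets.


A single room: four walls, each 2650 mm tall and 217 mm thick, enclosing an outside footprint 4300×4290 mm (x × y), no floor or roof. The front and back walls (−y and +y sides) run the full x-width; the side walls fit between their inner faces. A door opening 825 mm wide and 2002 mm tall is cut through the front wall from the floor up, its −x edge 1067 mm from the wall's −x end.


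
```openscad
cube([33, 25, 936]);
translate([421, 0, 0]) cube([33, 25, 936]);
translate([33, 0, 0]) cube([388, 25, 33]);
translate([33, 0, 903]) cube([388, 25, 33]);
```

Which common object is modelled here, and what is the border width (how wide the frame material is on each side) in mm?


A picture frame. The border width is 33 mm.

Four thin pieces enclosing a rectangular opening — a picture frame. The two full-height stiles are 936 mm tall; the top rail sits at z = 903 and is 33 mm tall, so the border above the opening is 936 − 903 = 33 mm, matching the stile x-width.


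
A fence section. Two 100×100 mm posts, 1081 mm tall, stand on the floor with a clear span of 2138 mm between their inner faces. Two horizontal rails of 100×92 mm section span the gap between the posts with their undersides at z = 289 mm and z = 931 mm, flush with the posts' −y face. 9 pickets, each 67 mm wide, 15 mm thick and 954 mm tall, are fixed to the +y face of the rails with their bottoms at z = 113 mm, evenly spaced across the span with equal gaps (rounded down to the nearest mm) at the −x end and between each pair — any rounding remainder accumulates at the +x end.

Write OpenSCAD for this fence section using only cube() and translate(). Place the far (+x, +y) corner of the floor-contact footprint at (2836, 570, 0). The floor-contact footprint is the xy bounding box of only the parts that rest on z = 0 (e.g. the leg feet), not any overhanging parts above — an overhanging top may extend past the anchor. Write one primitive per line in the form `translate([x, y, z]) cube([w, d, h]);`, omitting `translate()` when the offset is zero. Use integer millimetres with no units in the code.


translate([498, 470, 0]) cube([100, 100, 1081]);
translate([2736, 470, 0]) cube([100, 100, 1081]);
translate([598, 470, 289]) cube([2138, 100, 92]);
translate([598, 470, 931]) cube([2138, 100, 92]);
translate([751, 570, 113]) cube([67, 15, 954]);
translate([971, 570, 113]) cube([67, 15, 954]);
translate([1191, 570, 113]) cube([67, 15, 954]);
translate([1411, 570, 113]) cube([67, 15, 954]);
translate([1631, 570, 113]) cube([67, 15, 954]);
translate([1851, 570, 113]) cube([67, 15, 954]);
translate([2071, 570, 113]) cube([67, 15, 954]);
translate([2291, 570, 113]) cube([67, 15, 954]);
translate([2511, 570, 113]) cube([67, 15, 954]);


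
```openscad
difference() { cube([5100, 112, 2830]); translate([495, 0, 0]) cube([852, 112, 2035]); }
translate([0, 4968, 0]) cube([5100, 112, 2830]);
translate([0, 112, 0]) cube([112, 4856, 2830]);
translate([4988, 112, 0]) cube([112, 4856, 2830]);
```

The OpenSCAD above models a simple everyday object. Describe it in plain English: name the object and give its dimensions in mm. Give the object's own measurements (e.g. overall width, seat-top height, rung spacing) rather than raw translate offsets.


A single room: four walls, each 2830 mm tall and 112 mm thick, enclosing an outside footprint 5100×5080 mm (x × y), no floor or roof. The front and back walls (−y and +y sides) run the full x-width; the side walls fit between their inner faces. A door opening 852 mm wide and 2035 mm tall is cut through the front wall from the floor up, its −x edge 495 mm from the wall's −x end.


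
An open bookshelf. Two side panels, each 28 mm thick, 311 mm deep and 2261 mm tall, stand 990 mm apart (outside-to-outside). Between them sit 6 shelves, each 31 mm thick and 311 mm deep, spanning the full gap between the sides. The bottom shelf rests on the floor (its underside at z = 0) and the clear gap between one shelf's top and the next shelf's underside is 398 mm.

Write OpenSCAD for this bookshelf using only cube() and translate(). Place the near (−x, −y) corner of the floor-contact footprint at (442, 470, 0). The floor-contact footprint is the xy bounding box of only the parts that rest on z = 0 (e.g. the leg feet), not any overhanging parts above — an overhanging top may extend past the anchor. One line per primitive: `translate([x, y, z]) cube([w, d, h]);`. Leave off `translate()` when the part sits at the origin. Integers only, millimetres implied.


translate([442, 470, 0]) cube([28, 311, 2261]);
translate([1404, 470, 0]) cube([28, 311, 2261]);
translate([470, 470, 0]) cube([934, 311, 31]);
translate([470, 470, 429]) cube([934, 311, 31]);
translate([470, 470, 858]) cube([934, 311, 31]);
translate([470, 470, 1287]) cube([934, 311, 31]);
translate([470, 470, 1716]) cube([934, 311, 31]);
translate([470, 470, 2145]) cube([934, 311, 31]);


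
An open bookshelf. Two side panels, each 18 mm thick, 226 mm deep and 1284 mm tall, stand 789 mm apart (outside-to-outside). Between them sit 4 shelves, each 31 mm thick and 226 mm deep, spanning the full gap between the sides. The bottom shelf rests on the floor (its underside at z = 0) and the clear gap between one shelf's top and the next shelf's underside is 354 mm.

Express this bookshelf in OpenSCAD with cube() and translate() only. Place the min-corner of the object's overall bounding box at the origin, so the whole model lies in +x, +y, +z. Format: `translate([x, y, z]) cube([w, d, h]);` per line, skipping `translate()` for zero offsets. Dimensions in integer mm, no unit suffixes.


cube([18, 226, 1284]);
translate([771, 0, 0]) cube([18, 226, 1284]);
translate([18, 0, 0]) cube([753, 226, 31]);
translate([18, 0, 385]) cube([753, 226, 31]);
translate([18, 0, 770]) cube([753, 226, 31]);
translate([18, 0, 1155]) cube([753, 226, 31]);


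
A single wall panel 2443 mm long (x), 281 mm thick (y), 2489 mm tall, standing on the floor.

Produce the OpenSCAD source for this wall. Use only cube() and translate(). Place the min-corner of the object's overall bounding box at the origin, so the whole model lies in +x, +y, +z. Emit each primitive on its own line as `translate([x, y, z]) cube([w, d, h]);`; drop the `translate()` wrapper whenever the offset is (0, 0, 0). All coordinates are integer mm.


cube([2443, 281, 2489]);


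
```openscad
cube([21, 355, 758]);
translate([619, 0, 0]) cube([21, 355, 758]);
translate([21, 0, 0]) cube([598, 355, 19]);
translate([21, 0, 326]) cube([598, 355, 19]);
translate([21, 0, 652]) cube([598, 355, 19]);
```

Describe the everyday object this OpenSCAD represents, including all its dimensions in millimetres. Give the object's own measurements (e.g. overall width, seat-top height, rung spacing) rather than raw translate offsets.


An open bookshelf. Two side panels, each 21 mm thick, 355 mm deep and 758 mm tall, stand 640 mm apart (outside-to-outside). Between them sit 3 shelves, each 19 mm thick and 355 mm deep, spanning the full gap between the sides. The bottom shelf rests on the floor (its underside at z = 0) and the clear gap between one shelf's top and the next shelf's underside is 307 mm.


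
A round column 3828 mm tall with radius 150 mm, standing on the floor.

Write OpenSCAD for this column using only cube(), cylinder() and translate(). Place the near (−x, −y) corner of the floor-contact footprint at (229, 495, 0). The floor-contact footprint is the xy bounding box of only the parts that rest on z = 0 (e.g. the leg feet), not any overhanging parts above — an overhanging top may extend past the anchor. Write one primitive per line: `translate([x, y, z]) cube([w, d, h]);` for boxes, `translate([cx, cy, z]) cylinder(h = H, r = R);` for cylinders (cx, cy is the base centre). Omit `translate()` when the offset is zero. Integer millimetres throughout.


translate([379, 645, 0]) cylinder(h = 3828, r = 150);


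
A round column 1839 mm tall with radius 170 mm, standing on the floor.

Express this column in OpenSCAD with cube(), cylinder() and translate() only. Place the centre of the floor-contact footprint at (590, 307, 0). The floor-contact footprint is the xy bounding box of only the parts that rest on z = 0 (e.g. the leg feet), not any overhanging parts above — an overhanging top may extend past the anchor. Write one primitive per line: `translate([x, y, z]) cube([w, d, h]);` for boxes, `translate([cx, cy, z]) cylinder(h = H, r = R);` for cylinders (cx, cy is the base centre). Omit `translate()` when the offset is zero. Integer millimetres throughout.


translate([590, 307, 0]) cylinder(h = 1839, r = 170);


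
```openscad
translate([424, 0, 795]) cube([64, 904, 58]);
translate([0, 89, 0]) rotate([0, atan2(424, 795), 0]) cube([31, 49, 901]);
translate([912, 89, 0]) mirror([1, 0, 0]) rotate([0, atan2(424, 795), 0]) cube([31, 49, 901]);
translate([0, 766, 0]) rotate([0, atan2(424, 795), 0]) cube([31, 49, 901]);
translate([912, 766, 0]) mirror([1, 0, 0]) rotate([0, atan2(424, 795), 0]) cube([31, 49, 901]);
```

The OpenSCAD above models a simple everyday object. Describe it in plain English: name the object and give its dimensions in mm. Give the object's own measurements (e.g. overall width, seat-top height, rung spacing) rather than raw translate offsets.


A sawhorse. A 64×904×58 mm beam (x, y, z) sits on two A-frame leg pairs. Each pair is two raked legs of 31×49 mm section (49 mm along y) splaying symmetrically in x. Each leg rises 795 mm vertically over 424 mm of horizontal reach and is 901 mm long along its own axis. Every leg's outer bottom edge rests on the floor and its outer top edge meets a bottom edge of the beam — the left legs (tilting toward +x) meet the beam's −x bottom edge, the right legs (their mirror images, tilting toward −x) meet its +x bottom edge — so the leg tops tuck under the beam, the beam's underside is 795 mm above the floor, and the feet are 912 mm apart outside-to-outside with the beam centred between them. The two leg pairs are set in 89 mm from either end of the beam.


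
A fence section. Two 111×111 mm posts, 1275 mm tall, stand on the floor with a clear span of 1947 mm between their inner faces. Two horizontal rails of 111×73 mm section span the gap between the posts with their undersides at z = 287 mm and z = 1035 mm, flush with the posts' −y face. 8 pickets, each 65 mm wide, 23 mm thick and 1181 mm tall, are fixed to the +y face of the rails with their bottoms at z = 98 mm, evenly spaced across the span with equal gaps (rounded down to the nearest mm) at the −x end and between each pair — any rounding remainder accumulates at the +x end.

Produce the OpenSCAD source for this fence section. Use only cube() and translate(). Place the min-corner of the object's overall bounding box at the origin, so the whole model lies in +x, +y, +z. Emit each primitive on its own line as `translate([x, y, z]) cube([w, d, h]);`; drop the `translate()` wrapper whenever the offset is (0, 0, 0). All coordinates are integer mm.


cube([111, 111, 1275]);
translate([2058, 0, 0]) cube([111, 111, 1275]);
translate([111, 0, 287]) cube([1947, 111, 73]);
translate([111, 0, 1035]) cube([1947, 111, 73]);
translate([269, 111, 98]) cube([65, 23, 1181]);
translate([492, 111, 98]) cube([65, 23, 1181]);
translate([715, 111, 98]) cube([65, 23, 1181]);
translate([938, 111, 98]) cube([65, 23, 1181]);
translate([1161, 111, 98]) cube([65, 23, 1181]);
translate([1384, 111, 98]) cube([65, 23, 1181]);
translate([1607, 111, 98]) cube([65, 23, 1181]);
translate([1830, 111, 98]) cube([65, 23, 1181]);


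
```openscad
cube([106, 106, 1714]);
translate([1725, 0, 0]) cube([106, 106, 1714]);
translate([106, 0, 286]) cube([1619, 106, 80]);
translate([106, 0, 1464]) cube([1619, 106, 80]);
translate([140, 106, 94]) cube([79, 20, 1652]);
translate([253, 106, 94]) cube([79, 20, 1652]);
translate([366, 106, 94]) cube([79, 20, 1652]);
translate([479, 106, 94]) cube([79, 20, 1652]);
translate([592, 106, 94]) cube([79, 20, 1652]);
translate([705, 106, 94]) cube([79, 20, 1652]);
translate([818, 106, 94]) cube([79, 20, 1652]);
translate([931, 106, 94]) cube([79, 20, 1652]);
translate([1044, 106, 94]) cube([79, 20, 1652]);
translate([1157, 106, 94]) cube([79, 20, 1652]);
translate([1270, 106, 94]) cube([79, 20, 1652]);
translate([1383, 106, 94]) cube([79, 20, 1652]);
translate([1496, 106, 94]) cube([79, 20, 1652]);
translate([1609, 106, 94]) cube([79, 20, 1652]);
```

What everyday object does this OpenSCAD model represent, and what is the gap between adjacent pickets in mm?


A fence section. The picket gap is 34 mm.

Two posts, two rails, 14 pickets — a fence section. Span 1619 mm holds 14 pickets of 79 mm with 15 equal gaps: ⌊(1619 − 14·79) / 15⌋ = 34 mm.
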